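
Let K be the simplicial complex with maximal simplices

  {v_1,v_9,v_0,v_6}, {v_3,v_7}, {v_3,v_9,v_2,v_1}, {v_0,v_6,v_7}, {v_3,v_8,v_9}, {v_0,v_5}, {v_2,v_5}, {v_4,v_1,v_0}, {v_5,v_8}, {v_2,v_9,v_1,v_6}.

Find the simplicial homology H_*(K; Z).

H_0 ≅ Z,  H_1 ≅ Z^3,  H_2 = 0,  H_3 = 0.

We work with the vertex ordering v_0 < v_1 < v_2 < v_3 < v_4 < v_5 < v_6 < v_7 < v_8 < v_9. The simplices of K, each written with vertices in increasing order, are:

  0-simplices (10): [v_0], [v_1], [v_2], [v_3], [v_4], [v_5], [v_6], [v_7], [v_8], [v_9]
  1-simplices (22): (22 of them)
  2-simplices (13): (13 of them)
  3-simplices (3): [v_0,v_1,v_6,v_9], [v_1,v_2,v_3,v_9], [v_1,v_2,v_6,v_9]

so the chain groups are C_0 ≅ Z^10, C_1 ≅ Z^22, C_2 ≅ Z^13, C_3 ≅ Z^3.

Boundary ∂_1: C_1 → C_0 maps an edge to its endpoints' difference, ∂[p,q] = q − p. For instance
  ∂[v_2,v_3] = [v_3] − [v_2].
As a 10×22 matrix over Z this has rank 9, with invariant factors (1,1,1,1,1,1,1,1,1).

∂_2: C_2 → C_1 sends each 2-simplex [p,q,r] to [q,r] − [p,r] + [p,q]. For instance
  ∂[v_0,v_1,v_4] = [v_1,v_4] − [v_0,v_4] + [v_0,v_1],
  ∂[v_1,v_2,v_6] = [v_2,v_6] − [v_1,v_6] + [v_1,v_2].
The resulting 22×13 matrix has rank 10, and its Smith normal form has invariant factors (1,1,1,1,1,1,1,1,1,1).

Boundary ∂_3: C_3 → C_2 sends each 3-simplex σ to the alternating sum Σ_i (−1)^i (σ with its i-th vertex removed). For instance
  ∂[v_1,v_2,v_6,v_9] = [v_2,v_6,v_9] − [v_1,v_6,v_9] + [v_1,v_2,v_9] − [v_1,v_2,v_6],
  ∂[v_0,v_1,v_6,v_9] = [v_1,v_6,v_9] − [v_0,v_6,v_9] + [v_0,v_1,v_9] − [v_0,v_1,v_6].
This gives a 13×3 integer matrix of rank 3; reducing to Smith normal form yields diagonal entries (1,1,1).

Reading off H_k = ker ∂_k / im ∂_{k+1}:

  H_0: rank C_0 − rank ∂_1 = 10 − 9 = 1, and the invariant factors of ∂_1 are all 1, so H_0 = Z.
  H_1: rank ker ∂_1 − rank ∂_2 = (22 − 9) − 10 = 3, and the invariant factors of ∂_2 are all 1, so H_1 = Z^3.
  H_2: rank ker ∂_2 − rank ∂_3 = (13 − 10) − 3 = 0, and the invariant factors of ∂_3 are all 1, so H_2 = 0.
  H_3: rank ker ∂_3 − rank ∂_4 = (3 − 3) − 0 = 0, and there is no ∂_4, so H_3 = 0.

As a check, the Euler characteristic is 10 − 22 + 13 − 3 = -2, which agrees with 1 − 3 + 0 − 0 = -2.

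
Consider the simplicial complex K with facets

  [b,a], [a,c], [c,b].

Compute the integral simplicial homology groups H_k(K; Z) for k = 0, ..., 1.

H_0 ≅ Z,  H_1 ≅ Z.

We work with the vertex ordering a < b < c. The simplices of K, each written with vertices in increasing order, are:

  0-simplices (3): a, b, c
  1-simplices (3): ab, ac, bc

so the chain groups are C_0 ≅ Z^3, C_1 ≅ Z^3.

Boundary ∂_1: C_1 → C_0 sends each edge [p,q] (with p < q) to q − p.
This gives a 3×3 integer matrix of rank 2; reducing to Smith normal form yields diagonal entries (1,1).

From H_k ≅ ker(∂_k) / im(∂_{k+1}) we obtain:

  H_0: rank C_0 − rank ∂_1 = 3 − 2 = 1, and the invariant factors of ∂_1 are all 1, so H_0 = Z.
  H_1: rank ker ∂_1 − rank ∂_2 = (3 − 2) − 0 = 1, and there is no ∂_2, so H_1 = Z.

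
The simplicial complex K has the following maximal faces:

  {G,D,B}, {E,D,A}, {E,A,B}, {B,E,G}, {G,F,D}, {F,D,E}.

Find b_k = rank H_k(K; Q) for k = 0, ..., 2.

Order the vertices as A < B < D < E < F < G. Listing each simplex with vertices in this order, K has dimension 2 with simplices:

  0-simplices (6): A, B, D, E, F, G
  1-simplices (12): AB, AD, AE, BD, BE, BG, DE, DF, DG, EF, EG, FG
  2-simplices (6): ABE, ADE, BDG, BEG, DEF, DFG

Hence C_0 ≅ Z^6, C_1 ≅ Z^12, C_2 ≅ Z^6.

Boundary ∂_1: C_1 → C_0 sends each edge [p,q] (with p < q) to q − p. For instance
  ∂BG = G − B.
As a 6×12 matrix over Z this has rank 5, with invariant factors (1,1,1,1,1).

Boundary ∂_2: C_2 → C_1 acts by ∂[p,q,r] = [q,r] − [p,r] + [p,q]. For instance
  ∂ABE = BE − AE + AB,
  ∂DFG = FG − DG + DF.
As a 12×6 matrix over Z this has rank 6, with invariant factors (1,1,1,1,1,1).

Computing H_k = (kernel of ∂_k) / (image of ∂_{k+1}):

  H_0: rank C_0 − rank ∂_1 = 6 − 5 = 1, and the invariant factors of ∂_1 are all 1, so H_0 ≅ Z.
  H_1: rank ker ∂_1 − rank ∂_2 = (12 − 5) − 6 = 1, and the invariant factors of ∂_2 are all 1, so H_1 ≅ Z.
  H_2: rank ker ∂_2 − rank ∂_3 = (6 − 6) − 0 = 0, and there is no ∂_3, so H_2 ≅ 0.

As a check, the Euler characteristic is 6 − 12 + 6 = 0, which agrees with 1 − 1 + 0 = 0.

Hence the Betti numbers are b_0 = 1, b_1 = 1, b_2 = 0.

b_0 = 1, b_1 = 1, b_2 = 0.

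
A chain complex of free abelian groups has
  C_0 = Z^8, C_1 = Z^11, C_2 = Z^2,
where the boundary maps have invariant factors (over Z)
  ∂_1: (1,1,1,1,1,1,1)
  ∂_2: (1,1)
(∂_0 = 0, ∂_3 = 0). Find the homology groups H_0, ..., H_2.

H_0: b_0 = 8 − 0 − 7 = 1; torsion from ∂_1 factors > 1: none. So H_0 = Z.
H_1: b_1 = 11 − 7 − 2 = 2; torsion from ∂_2 factors > 1: none. So H_1 = Z^2.
H_2: b_2 = 2 − 2 − 0 = 0; torsion from ∂_3 factors > 1: none. So H_2 = 0.

H_0 = Z,  H_1 = Z^2,  H_2 = 0.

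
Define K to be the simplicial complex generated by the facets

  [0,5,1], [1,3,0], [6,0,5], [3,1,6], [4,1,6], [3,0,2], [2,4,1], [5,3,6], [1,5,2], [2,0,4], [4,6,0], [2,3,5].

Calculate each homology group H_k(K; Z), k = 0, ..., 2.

Fix the vertex order 0 < 1 < 2 < 3 < 4 < 5 < 6 and write every simplex with vertices in increasing order. Then dim K = 2 and the simplices of K are:

  0-simplices (7): [0], [1], [2], [3], [4], [5], [6]
  1-simplices (18): [0,1], [0,2], [0,3], [0,4], [0,5], [0,6], [1,2], [1,3], [1,4], [1,5], [1,6], [2,3], [2,4], [2,5], [3,5], [3,6], [4,6], [5,6]
  2-simplices (12): [0,1,3], [0,1,5], [0,2,3], [0,2,4], [0,4,6], [0,5,6], [1,2,4], [1,2,5], [1,3,6], [1,4,6], [2,3,5], [3,5,6]

giving chain groups C_0 ≅ Z^7, C_1 ≅ Z^18, C_2 ≅ Z^12.

∂_1: C_1 → C_0 is given by ∂[p,q] = [q] − [p]. For instance
  ∂[0,2] = [2] − [0].
This gives a 7×18 integer matrix of rank 6; reducing to Smith normal form yields diagonal entries (1,1,1,1,1,1).

The boundary map ∂_2: C_2 → C_1 sends each 2-simplex [p,q,r] to [q,r] − [p,r] + [p,q]. For instance
  ∂[0,4,6] = [4,6] − [0,6] + [0,4],
  ∂[2,3,5] = [3,5] − [2,5] + [2,3].
This gives a 18×12 integer matrix of rank 12; reducing to Smith normal form yields diagonal entries (1,1,1,1,1,1,1,1,1,1,1,2).

Reading off H_k = ker ∂_k / im ∂_{k+1}:

  H_0: rank C_0 − rank ∂_1 = 7 − 6 = 1, and the invariant factors of ∂_1 are all 1, so H_0 = Z.
  H_1: rank ker ∂_1 − rank ∂_2 = (18 − 6) − 12 = 0, and ∂_2 has invariant factor 2 > 1, so H_1 = Z/2Z.
  H_2: rank ker ∂_2 − rank ∂_3 = (12 − 12) − 0 = 0, and there is no ∂_3, so H_2 = 0.

As a check, the Euler characteristic is 7 − 18 + 12 = 1, which agrees with 1 − 0 + 0 = 1.
(K is a triangulation of the real projective plane RP^2.)

H_0 ≅ Z,  H_1 ≅ Z/2Z,  H_2 = 0.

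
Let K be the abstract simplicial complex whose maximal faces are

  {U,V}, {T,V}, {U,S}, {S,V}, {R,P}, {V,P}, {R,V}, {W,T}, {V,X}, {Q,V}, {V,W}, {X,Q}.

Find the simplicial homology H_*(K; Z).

H_0 ≅ Z,  H_1 ≅ Z^4.

We work with the vertex ordering P < Q < R < S < T < U < V < W < X. The simplices of K, each written with vertices in increasing order, are:

  0-simplices (9): P, Q, R, S, T, U, V, W, X
  1-simplices (12): PR, PV, QV, QX, RV, SU, SV, TV, TW, UV, VW, VX

giving chain groups C_0 ≅ Z^9, C_1 ≅ Z^12.

∂_1: C_1 → C_0 is given by ∂[p,q] = [q] − [p]. For instance
  ∂VW = W − V.
This gives a 9×12 integer matrix of rank 8; reducing to Smith normal form yields diagonal entries (1,1,1,1,1,1,1,1).

Now H_k = ker ∂_k / im ∂_{k+1}, so:

  H_0: rank C_0 − rank ∂_1 = 9 − 8 = 1, and the invariant factors of ∂_1 are all 1, so H_0 ≅ Z.
  H_1: rank ker ∂_1 − rank ∂_2 = (12 − 8) − 0 = 4, and there is no ∂_2, so H_1 ≅ Z^4.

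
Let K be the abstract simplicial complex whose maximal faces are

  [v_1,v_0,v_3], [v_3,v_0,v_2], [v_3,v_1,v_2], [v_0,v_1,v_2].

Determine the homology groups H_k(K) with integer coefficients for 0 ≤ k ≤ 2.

H_0 ≅ Z,  H_1 = 0,  H_2 ≅ Z.

Fix the vertex order v_0 < v_1 < v_2 < v_3 and write every simplex with vertices in increasing order. Then dim K = 2 and the simplices of K are:

  0-simplices (4): [v_0], [v_1], [v_2], [v_3]
  1-simplices (6): [v_0,v_1], [v_0,v_2], [v_0,v_3], [v_1,v_2], [v_1,v_3], [v_2,v_3]
  2-simplices (4): [v_0,v_1,v_2], [v_0,v_1,v_3], [v_0,v_2,v_3], [v_1,v_2,v_3]

so the chain groups are C_0 ≅ Z^4, C_1 ≅ Z^6, C_2 ≅ Z^4.

∂_1: C_1 → C_0 maps an edge to its endpoints' difference, ∂[p,q] = q − p.
The 4×6 boundary matrix has rank 3 and Smith normal form diag(1,1,1).

Boundary ∂_2: C_2 → C_1 maps a triangle to the signed sum of its edges. For instance
  ∂[v_1,v_2,v_3] = [v_2,v_3] − [v_1,v_3] + [v_1,v_2],
  ∂[v_0,v_1,v_3] = [v_1,v_3] − [v_0,v_3] + [v_0,v_1].
As a 6×4 matrix over Z this has rank 3, with invariant factors (1,1,1).

Reading off H_k = ker ∂_k / im ∂_{k+1}:

  H_0: rank C_0 − rank ∂_1 = 4 − 3 = 1, and the invariant factors of ∂_1 are all 1, so H_0 ≅ Z.
  H_1: rank ker ∂_1 − rank ∂_2 = (6 − 3) − 3 = 0, and the invariant factors of ∂_2 are all 1, so H_1 ≅ 0.
  H_2: rank ker ∂_2 − rank ∂_3 = (4 − 3) − 0 = 1, and there is no ∂_3, so H_2 ≅ Z.

As a check, the Euler characteristic is 4 − 6 + 4 = 2, which agrees with 1 − 0 + 1 = 2.
(K is a triangulation of the 2-sphere S^2.)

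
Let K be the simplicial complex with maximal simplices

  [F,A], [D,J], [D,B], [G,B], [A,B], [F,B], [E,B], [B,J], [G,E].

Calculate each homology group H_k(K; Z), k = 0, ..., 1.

K has 7 vertices, 9 edges.
rank ∂_0 = 0, rank ∂_1 = 6 ⇒ b_0 = 7 − 0 − 6 = 1; all invariant factors of ∂_1 are 1 so no torsion. So H_0 ≅ Z.
rank ∂_1 = 6, rank ∂_2 = 0 ⇒ b_1 = 9 − 6 − 0 = 3. So H_1 ≅ Z^3.

H_0 ≅ Z,  H_1 ≅ Z^3.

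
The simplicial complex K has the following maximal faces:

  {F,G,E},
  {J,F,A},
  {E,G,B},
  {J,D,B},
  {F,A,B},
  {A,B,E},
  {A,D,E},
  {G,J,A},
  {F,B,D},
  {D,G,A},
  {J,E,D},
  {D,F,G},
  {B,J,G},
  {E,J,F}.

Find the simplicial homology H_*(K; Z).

H_0 = Z,  H_1 = Z^2,  H_2 = Z.

Take the total order A < B < D < E < F < G < J on the vertex set. Then K (dimension 2) consists of the simplices:

  0-simplices (7): A, B, D, E, F, G, J
  1-simplices (21): AB, AD, AE, AF, AG, AJ, BD, BE, BF, BG, BJ, DE, DF, DG, DJ, EF, EG, EJ, FG, FJ, GJ
  2-simplices (14): ABE, ABF, ADE, ADG, AFJ, AGJ, BDF, BDJ, BEG, BGJ, DEJ, DFG, EFG, EFJ

Hence C_0 ≅ Z^7, C_1 ≅ Z^21, C_2 ≅ Z^14.

Boundary ∂_1: C_1 → C_0 is given by ∂[p,q] = [q] − [p]. For instance
  ∂DJ = J − D.
As a 7×21 matrix over Z this has rank 6, with invariant factors (1,1,1,1,1,1).

∂_2: C_2 → C_1 acts by ∂[p,q,r] = [q,r] − [p,r] + [p,q]. For instance
  ∂AFJ = FJ − AJ + AF,
  ∂ADG = DG − AG + AD.
This gives a 21×14 integer matrix of rank 13; reducing to Smith normal form yields diagonal entries (1,1,1,1,1,1,1,1,1,1,1,1,1).

Reading off H_k = ker ∂_k / im ∂_{k+1}:

  H_0: rank C_0 − rank ∂_1 = 7 − 6 = 1, and the invariant factors of ∂_1 are all 1, so H_0 ≅ Z.
  H_1: rank ker ∂_1 − rank ∂_2 = (21 − 6) − 13 = 2, and the invariant factors of ∂_2 are all 1, so H_1 ≅ Z^2.
  H_2: rank ker ∂_2 − rank ∂_3 = (14 − 13) − 0 = 1, and there is no ∂_3, so H_2 ≅ Z.

(K is a triangulation of the torus T^2.)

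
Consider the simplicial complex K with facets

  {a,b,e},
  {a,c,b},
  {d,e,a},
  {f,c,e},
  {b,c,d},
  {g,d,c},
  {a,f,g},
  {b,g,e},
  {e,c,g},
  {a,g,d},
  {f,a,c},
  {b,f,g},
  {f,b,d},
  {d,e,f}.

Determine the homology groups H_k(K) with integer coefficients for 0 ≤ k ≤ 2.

H_0 ≅ Z,  H_1 ≅ Z^2,  H_2 ≅ Z.

We work with the vertex ordering a < b < c < d < e < f < g. The simplices of K, each written with vertices in increasing order, are:

  0-simplices (7): a, b, c, d, e, f, g
  1-simplices (21): ab, ac, ad, ae, af, ag, bc, bd, be, bf, bg, cd, ce, cf, cg, de, df, dg, ef, eg, fg
  2-simplices (14): abc, abe, acf, ade, adg, afg, bcd, bdf, beg, bfg, cdg, cef, ceg, def

Hence C_0 ≅ Z^7, C_1 ≅ Z^21, C_2 ≅ Z^14.

The boundary map ∂_1: C_1 → C_0 sends each edge [p,q] (with p < q) to q − p. For instance
  ∂ac = c − a.
This gives a 7×21 integer matrix of rank 6; reducing to Smith normal form yields diagonal entries (1,1,1,1,1,1).

∂_2: C_2 → C_1 maps a triangle to the signed sum of its edges. For instance
  ∂cdg = dg − cg + cd,
  ∂bdf = df − bf + bd.
The 21×14 boundary matrix has rank 13 and Smith normal form diag(1,1,1,1,1,1,1,1,1,1,1,1,1).

From H_k ≅ ker(∂_k) / im(∂_{k+1}) we obtain:

  H_0: rank C_0 − rank ∂_1 = 7 − 6 = 1, and the invariant factors of ∂_1 are all 1, so H_0 ≅ Z.
  H_1: rank ker ∂_1 − rank ∂_2 = (21 − 6) − 13 = 2, and the invariant factors of ∂_2 are all 1, so H_1 ≅ Z^2.
  H_2: rank ker ∂_2 − rank ∂_3 = (14 − 13) − 0 = 1, and there is no ∂_3, so H_2 ≅ Z.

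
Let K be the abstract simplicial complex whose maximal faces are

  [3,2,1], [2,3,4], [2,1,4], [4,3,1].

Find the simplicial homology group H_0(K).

H_0 ≅ Z.

Take the total order 1 < 2 < 3 < 4 on the vertex set. Then K (dimension 2) consists of the simplices:

  0-simplices (4): [1], [2], [3], [4]
  1-simplices (6): [1,2], [1,3], [1,4], [2,3], [2,4], [3,4]
  2-simplices (4): [1,2,3], [1,2,4], [1,3,4], [2,3,4]

so the chain groups are C_0 ≅ Z^4, C_1 ≅ Z^6, C_2 ≅ Z^4.

Boundary ∂_1: C_1 → C_0 is given by ∂[p,q] = [q] − [p]. For instance
  ∂[2,3] = [3] − [2].
As a 4×6 matrix over Z this has rank 3, with invariant factors (1,1,1).

Boundary ∂_2: C_2 → C_1 acts by ∂[p,q,r] = [q,r] − [p,r] + [p,q]. For instance
  ∂[1,2,3] = [2,3] − [1,3] + [1,2],
  ∂[1,3,4] = [3,4] − [1,4] + [1,3].
This gives a 6×4 integer matrix of rank 3; reducing to Smith normal form yields diagonal entries (1,1,1).

Computing H_k = (kernel of ∂_k) / (image of ∂_{k+1}):

  H_0: rank C_0 − rank ∂_1 = 4 − 3 = 1, and the invariant factors of ∂_1 are all 1, so H_0 ≅ Z.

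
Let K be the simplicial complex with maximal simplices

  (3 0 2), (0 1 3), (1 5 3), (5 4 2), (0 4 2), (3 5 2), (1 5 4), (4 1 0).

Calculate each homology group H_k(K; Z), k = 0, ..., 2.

H_0 ≅ Z,  H_1 = 0,  H_2 ≅ Z.

Order the vertices as 0 < 1 < 2 < 3 < 4 < 5. Listing each simplex with vertices in this order, K has dimension 2 with simplices:

  0-simplices (6): [0], [1], [2], [3], [4], [5]
  1-simplices (12): [0,1], [0,2], [0,3], [0,4], [1,3], [1,4], [1,5], [2,3], [2,4], [2,5], [3,5], [4,5]
  2-simplices (8): [0,1,3], [0,1,4], [0,2,3], [0,2,4], [1,3,5], [1,4,5], [2,3,5], [2,4,5]

Hence C_0 ≅ Z^6, C_1 ≅ Z^12, C_2 ≅ Z^8.

The boundary map ∂_1: C_1 → C_0 sends each edge [p,q] (with p < q) to q − p.
The 6×12 boundary matrix has rank 5 and Smith normal form diag(1,1,1,1,1).

Boundary ∂_2: C_2 → C_1 maps a triangle to the signed sum of its edges. For instance
  ∂[0,2,4] = [2,4] − [0,4] + [0,2],
  ∂[2,3,5] = [3,5] − [2,5] + [2,3].
The resulting 12×8 matrix has rank 7, and its Smith normal form has invariant factors (1,1,1,1,1,1,1).

Reading off H_k = ker ∂_k / im ∂_{k+1}:

  H_0: rank C_0 − rank ∂_1 = 6 − 5 = 1, and the invariant factors of ∂_1 are all 1, so H_0 ≅ Z.
  H_1: rank ker ∂_1 − rank ∂_2 = (12 − 5) − 7 = 0, and the invariant factors of ∂_2 are all 1, so H_1 ≅ 0.
  H_2: rank ker ∂_2 − rank ∂_3 = (8 − 7) − 0 = 1, and there is no ∂_3, so H_2 ≅ Z.

As a check, the Euler characteristic is 6 − 12 + 8 = 2, which agrees with 1 − 0 + 1 = 2.
(K is a triangulation of the 2-sphere S^2.)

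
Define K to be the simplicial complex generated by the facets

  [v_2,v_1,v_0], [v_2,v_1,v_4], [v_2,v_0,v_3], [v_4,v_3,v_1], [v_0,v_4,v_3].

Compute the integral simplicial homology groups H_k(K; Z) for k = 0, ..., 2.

Take the total order v_0 < v_1 < v_2 < v_3 < v_4 on the vertex set. Then K (dimension 2) consists of the simplices:

  0-simplices (5): [v_0], [v_1], [v_2], [v_3], [v_4]
  1-simplices (10): [v_0,v_1], [v_0,v_2], [v_0,v_3], [v_0,v_4], [v_1,v_2], [v_1,v_3], [v_1,v_4], [v_2,v_3], [v_2,v_4], [v_3,v_4]
  2-simplices (5): [v_0,v_1,v_2], [v_0,v_2,v_3], [v_0,v_3,v_4], [v_1,v_2,v_4], [v_1,v_3,v_4]

giving chain groups C_0 ≅ Z^5, C_1 ≅ Z^10, C_2 ≅ Z^5.

∂_1: C_1 → C_0 maps an edge to its endpoints' difference, ∂[p,q] = q − p. For instance
  ∂[v_1,v_4] = [v_4] − [v_1].
The resulting 5×10 matrix has rank 4, and its Smith normal form has invariant factors (1,1,1,1).

Boundary ∂_2: C_2 → C_1 sends each 2-simplex [p,q,r] to [q,r] − [p,r] + [p,q]. For instance
  ∂[v_1,v_2,v_4] = [v_2,v_4] − [v_1,v_4] + [v_1,v_2],
  ∂[v_0,v_2,v_3] = [v_2,v_3] − [v_0,v_3] + [v_0,v_2].
This gives a 10×5 integer matrix of rank 5; reducing to Smith normal form yields diagonal entries (1,1,1,1,1).

Reading off H_k = ker ∂_k / im ∂_{k+1}:

  H_0: rank C_0 − rank ∂_1 = 5 − 4 = 1, and the invariant factors of ∂_1 are all 1, so H_0 ≅ Z.
  H_1: rank ker ∂_1 − rank ∂_2 = (10 − 4) − 5 = 1, and the invariant factors of ∂_2 are all 1, so H_1 ≅ Z.
  H_2: rank ker ∂_2 − rank ∂_3 = (5 − 5) − 0 = 0, and there is no ∂_3, so H_2 ≅ 0.

As a check, the Euler characteristic is 5 − 10 + 5 = 0, which agrees with 1 − 1 + 0 = 0.

H_0 ≅ Z,  H_1 ≅ Z,  H_2 = 0.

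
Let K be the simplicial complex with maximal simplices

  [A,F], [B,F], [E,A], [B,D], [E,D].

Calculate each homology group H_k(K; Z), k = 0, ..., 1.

Take the total order A < B < D < E < F on the vertex set. Then K (dimension 1) consists of the simplices:

  0-simplices (5): A, B, D, E, F
  1-simplices (5): AE, AF, BD, BF, DE

Hence C_0 ≅ Z^5, C_1 ≅ Z^5.

Boundary ∂_1: C_1 → C_0 sends each edge [p,q] (with p < q) to q − p. For instance
  ∂AF = F − A.
The resulting 5×5 matrix has rank 4, and its Smith normal form has invariant factors (1,1,1,1).

Now H_k = ker ∂_k / im ∂_{k+1}, so:

  H_0: rank C_0 − rank ∂_1 = 5 − 4 = 1, and the invariant factors of ∂_1 are all 1, so H_0 ≅ Z.
  H_1: rank ker ∂_1 − rank ∂_2 = (5 − 4) − 0 = 1, and there is no ∂_2, so H_1 ≅ Z.

H_0 ≅ Z,  H_1 ≅ Z.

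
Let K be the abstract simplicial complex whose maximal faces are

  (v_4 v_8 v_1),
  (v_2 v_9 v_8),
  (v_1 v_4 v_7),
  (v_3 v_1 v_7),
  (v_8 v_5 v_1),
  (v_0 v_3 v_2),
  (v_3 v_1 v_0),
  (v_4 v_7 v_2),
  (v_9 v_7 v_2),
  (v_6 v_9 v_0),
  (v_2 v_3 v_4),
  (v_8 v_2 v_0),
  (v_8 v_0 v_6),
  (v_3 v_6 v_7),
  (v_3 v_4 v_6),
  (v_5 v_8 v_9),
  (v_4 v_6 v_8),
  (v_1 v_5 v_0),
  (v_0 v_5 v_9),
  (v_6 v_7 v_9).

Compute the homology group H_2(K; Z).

H_2 ≅ 0.

Take the total order v_0 < v_1 < v_2 < v_3 < v_4 < v_5 < v_6 < v_7 < v_8 < v_9 on the vertex set. Then K (dimension 2) consists of the simplices:

  0-simplices (10): [v_0], [v_1], [v_2], [v_3], [v_4], [v_5], [v_6], [v_7], [v_8], [v_9]
  1-simplices (30): (30 of them)
  2-simplices (20): (20 of them)

so the chain groups are C_0 ≅ Z^10, C_1 ≅ Z^30, C_2 ≅ Z^20.

The boundary map ∂_1: C_1 → C_0 maps an edge to its endpoints' difference, ∂[p,q] = q − p. For instance
  ∂[v_1,v_4] = [v_4] − [v_1].
The 10×30 boundary matrix has rank 9 and Smith normal form diag(1,1,1,1,1,1,1,1,1).

∂_2: C_2 → C_1 acts by ∂[p,q,r] = [q,r] − [p,r] + [p,q]. For instance
  ∂[v_1,v_5,v_8] = [v_5,v_8] − [v_1,v_8] + [v_1,v_5],
  ∂[v_3,v_4,v_6] = [v_4,v_6] − [v_3,v_6] + [v_3,v_4].
The 30×20 boundary matrix has rank 20 and Smith normal form diag(1,1,1,1,1,1,1,1,1,1,1,1,1,1,1,1,1,1,1,2).

From H_k ≅ ker(∂_k) / im(∂_{k+1}) we obtain:

  H_2: rank ker ∂_2 − rank ∂_3 = (20 − 20) − 0 = 0, and there is no ∂_3, so H_2 ≅ 0.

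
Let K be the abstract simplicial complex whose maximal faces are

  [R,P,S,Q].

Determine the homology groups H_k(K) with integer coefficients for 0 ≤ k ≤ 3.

Take the total order P < Q < R < S on the vertex set. Then K (dimension 3) consists of the simplices:

  0-simplices (4): P, Q, R, S
  1-simplices (6): PQ, PR, PS, QR, QS, RS
  2-simplices (4): PQR, PQS, PRS, QRS
  3-simplices (1): PQRS

Hence C_0 ≅ Z^4, C_1 ≅ Z^6, C_2 ≅ Z^4, C_3 ≅ Z^1.

Boundary ∂_1: C_1 → C_0 maps an edge to its endpoints' difference, ∂[p,q] = q − p. For instance
  ∂PR = R − P.
This gives a 4×6 integer matrix of rank 3; reducing to Smith normal form yields diagonal entries (1,1,1).

Boundary ∂_2: C_2 → C_1 sends each 2-simplex [p,q,r] to [q,r] − [p,r] + [p,q]. For instance
  ∂PQR = QR − PR + PQ,
  ∂PRS = RS − PS + PR.
This gives a 6×4 integer matrix of rank 3; reducing to Smith normal form yields diagonal entries (1,1,1).

∂_3: C_3 → C_2 sends each 3-simplex σ to the alternating sum Σ_i (−1)^i (σ with its i-th vertex removed). For instance
  ∂PQRS = QRS − PRS + PQS − PQR.
The 4×1 boundary matrix has rank 1 and Smith normal form diag(1).

Computing H_k = (kernel of ∂_k) / (image of ∂_{k+1}):

  H_0: rank C_0 − rank ∂_1 = 4 − 3 = 1, and the invariant factors of ∂_1 are all 1, so H_0 = Z.
  H_1: rank ker ∂_1 − rank ∂_2 = (6 − 3) − 3 = 0, and the invariant factors of ∂_2 are all 1, so H_1 = 0.
  H_2: rank ker ∂_2 − rank ∂_3 = (4 − 3) − 1 = 0, and the invariant factors of ∂_3 are all 1, so H_2 = 0.
  H_3: rank ker ∂_3 − rank ∂_4 = (1 − 1) − 0 = 0, and there is no ∂_4, so H_3 = 0.

H_0 ≅ Z,  H_1 = 0,  H_2 = 0,  H_3 = 0.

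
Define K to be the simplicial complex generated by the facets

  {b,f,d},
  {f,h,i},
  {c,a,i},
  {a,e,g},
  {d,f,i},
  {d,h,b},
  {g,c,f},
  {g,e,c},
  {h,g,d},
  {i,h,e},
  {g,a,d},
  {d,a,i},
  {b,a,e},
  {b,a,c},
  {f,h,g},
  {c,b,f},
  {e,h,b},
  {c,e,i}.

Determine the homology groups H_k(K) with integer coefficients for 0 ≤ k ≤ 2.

H_0 ≅ Z,  H_1 ≅ Z ⊕ Z/2Z,  H_2 = 0.

Take the total order a < b < c < d < e < f < g < h < i on the vertex set. Then K (dimension 2) consists of the simplices:

  0-simplices (9): a, b, c, d, e, f, g, h, i
  1-simplices (27): ab, ac, ad, ae, ag, ai, bc, bd, be, bf, bh, ce, cf, cg, ci, df, dg, dh, di, eg, eh, ei, fg, fh, fi, gh, hi
  2-simplices (18): abc, abe, aci, adg, adi, aeg, bcf, bdf, bdh, beh, ceg, cei, cfg, dfi, dgh, ehi, fgh, fhi

giving chain groups C_0 ≅ Z^9, C_1 ≅ Z^27, C_2 ≅ Z^18.

The boundary map ∂_1: C_1 → C_0 is given by ∂[p,q] = [q] − [p].
As a 9×27 matrix over Z this has rank 8, with invariant factors (1,1,1,1,1,1,1,1).

Boundary ∂_2: C_2 → C_1 maps a triangle to the signed sum of its edges. For instance
  ∂ceg = eg − cg + ce,
  ∂dgh = gh − dh + dg.
The 27×18 boundary matrix has rank 18 and Smith normal form diag(1,1,1,1,1,1,1,1,1,1,1,1,1,1,1,1,1,2).

Now H_k = ker ∂_k / im ∂_{k+1}, so:

  H_0: rank C_0 − rank ∂_1 = 9 − 8 = 1, and the invariant factors of ∂_1 are all 1, so H_0 ≅ Z.
  H_1: rank ker ∂_1 − rank ∂_2 = (27 − 8) − 18 = 1, and ∂_2 has invariant factor 2 > 1, so H_1 ≅ Z ⊕ Z/2Z.
  H_2: rank ker ∂_2 − rank ∂_3 = (18 − 18) − 0 = 0, and there is no ∂_3, so H_2 ≅ 0.

(K is a triangulation of the Klein bottle.)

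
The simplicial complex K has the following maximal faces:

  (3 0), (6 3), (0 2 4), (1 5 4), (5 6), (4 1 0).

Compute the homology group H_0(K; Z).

Fix the vertex order 0 < 1 < 2 < 3 < 4 < 5 < 6 and write every simplex with vertices in increasing order. Then dim K = 2 and the simplices of K are:

  0-simplices (7): [0], [1], [2], [3], [4], [5], [6]
  1-simplices (10): [0,1], [0,2], [0,3], [0,4], [1,4], [1,5], [2,4], [3,6], [4,5], [5,6]
  2-simplices (3): [0,1,4], [0,2,4], [1,4,5]

Hence C_0 ≅ Z^7, C_1 ≅ Z^10, C_2 ≅ Z^3.

∂_1: C_1 → C_0 is given by ∂[p,q] = [q] − [p]. For instance
  ∂[2,4] = [4] − [2].
This gives a 7×10 integer matrix of rank 6; reducing to Smith normal form yields diagonal entries (1,1,1,1,1,1).

Boundary ∂_2: C_2 → C_1 sends each 2-simplex [p,q,r] to [q,r] − [p,r] + [p,q]. For instance
  ∂[1,4,5] = [4,5] − [1,5] + [1,4],
  ∂[0,1,4] = [1,4] − [0,4] + [0,1].
This gives a 10×3 integer matrix of rank 3; reducing to Smith normal form yields diagonal entries (1,1,1).

Reading off H_k = ker ∂_k / im ∂_{k+1}:

  H_0: rank C_0 − rank ∂_1 = 7 − 6 = 1, and the invariant factors of ∂_1 are all 1, so H_0 ≅ Z.

H_0 = Z.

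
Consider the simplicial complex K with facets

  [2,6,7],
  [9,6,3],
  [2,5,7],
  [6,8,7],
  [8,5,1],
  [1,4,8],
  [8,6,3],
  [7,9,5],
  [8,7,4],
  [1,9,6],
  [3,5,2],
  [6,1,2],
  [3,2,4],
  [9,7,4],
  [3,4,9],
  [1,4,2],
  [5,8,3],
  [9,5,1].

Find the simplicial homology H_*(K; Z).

H_0 ≅ Z,  H_1 ≅ Z^2,  H_2 ≅ Z.

Take the total order 1 < 2 < 3 < 4 < 5 < 6 < 7 < 8 < 9 on the vertex set. Then K (dimension 2) consists of the simplices:

  0-simplices (9): [1], [2], [3], [4], [5], [6], [7], [8], [9]
  1-simplices (27): (27 of them)
  2-simplices (18): [1,2,4], [1,2,6], [1,4,8], [1,5,8], [1,5,9], [1,6,9], [2,3,4], [2,3,5], [2,5,7], [2,6,7], [3,4,9], [3,5,8], [3,6,8], [3,6,9], [4,7,8], [4,7,9], [5,7,9], [6,7,8]

Hence C_0 ≅ Z^9, C_1 ≅ Z^27, C_2 ≅ Z^18.

Boundary ∂_1: C_1 → C_0 maps an edge to its endpoints' difference, ∂[p,q] = q − p. For instance
  ∂[2,4] = [4] − [2].
This gives a 9×27 integer matrix of rank 8; reducing to Smith normal form yields diagonal entries (1,1,1,1,1,1,1,1).

The boundary map ∂_2: C_2 → C_1 sends each 2-simplex [p,q,r] to [q,r] − [p,r] + [p,q]. For instance
  ∂[1,2,6] = [2,6] − [1,6] + [1,2],
  ∂[3,6,9] = [6,9] − [3,9] + [3,6].
The resulting 27×18 matrix has rank 17, and its Smith normal form has invariant factors (1,1,1,1,1,1,1,1,1,1,1,1,1,1,1,1,1).

Computing H_k = (kernel of ∂_k) / (image of ∂_{k+1}):

  H_0: rank C_0 − rank ∂_1 = 9 − 8 = 1, and the invariant factors of ∂_1 are all 1, so H_0 ≅ Z.
  H_1: rank ker ∂_1 − rank ∂_2 = (27 − 8) − 17 = 2, and the invariant factors of ∂_2 are all 1, so H_1 ≅ Z^2.
  H_2: rank ker ∂_2 − rank ∂_3 = (18 − 17) − 0 = 1, and there is no ∂_3, so H_2 ≅ Z.

As a check, the Euler characteristic is 9 − 27 + 18 = 0, which agrees with 1 − 2 + 1 = 0.
(K is a triangulation of the torus T^2.)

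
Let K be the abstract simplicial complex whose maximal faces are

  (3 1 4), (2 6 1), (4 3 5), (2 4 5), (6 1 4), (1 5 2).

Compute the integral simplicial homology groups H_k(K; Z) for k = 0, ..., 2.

H_0 ≅ Z,  H_1 ≅ Z,  H_2 = 0.

Fix the vertex order 1 < 2 < 3 < 4 < 5 < 6 and write every simplex with vertices in increasing order. Then dim K = 2 and the simplices of K are:

  0-simplices (6): [1], [2], [3], [4], [5], [6]
  1-simplices (12): [1,2], [1,3], [1,4], [1,5], [1,6], [2,4], [2,5], [2,6], [3,4], [3,5], [4,5], [4,6]
  2-simplices (6): [1,2,5], [1,2,6], [1,3,4], [1,4,6], [2,4,5], [3,4,5]

so the chain groups are C_0 ≅ Z^6, C_1 ≅ Z^12, C_2 ≅ Z^6.

∂_1: C_1 → C_0 maps an edge to its endpoints' difference, ∂[p,q] = q − p. For instance
  ∂[4,5] = [5] − [4].
This gives a 6×12 integer matrix of rank 5; reducing to Smith normal form yields diagonal entries (1,1,1,1,1).

Boundary ∂_2: C_2 → C_1 acts by ∂[p,q,r] = [q,r] − [p,r] + [p,q]. For instance
  ∂[1,3,4] = [3,4] − [1,4] + [1,3],
  ∂[1,2,5] = [2,5] − [1,5] + [1,2].
As a 12×6 matrix over Z this has rank 6, with invariant factors (1,1,1,1,1,1).

From H_k ≅ ker(∂_k) / im(∂_{k+1}) we obtain:

  H_0: rank C_0 − rank ∂_1 = 6 − 5 = 1, and the invariant factors of ∂_1 are all 1, so H_0 = Z.
  H_1: rank ker ∂_1 − rank ∂_2 = (12 − 5) − 6 = 1, and the invariant factors of ∂_2 are all 1, so H_1 = Z.
  H_2: rank ker ∂_2 − rank ∂_3 = (6 − 6) − 0 = 0, and there is no ∂_3, so H_2 = 0.

As a check, the Euler characteristic is 6 − 12 + 6 = 0, which agrees with 1 − 1 + 0 = 0.
(K is a triangulation of the cylinder S^1 x I.)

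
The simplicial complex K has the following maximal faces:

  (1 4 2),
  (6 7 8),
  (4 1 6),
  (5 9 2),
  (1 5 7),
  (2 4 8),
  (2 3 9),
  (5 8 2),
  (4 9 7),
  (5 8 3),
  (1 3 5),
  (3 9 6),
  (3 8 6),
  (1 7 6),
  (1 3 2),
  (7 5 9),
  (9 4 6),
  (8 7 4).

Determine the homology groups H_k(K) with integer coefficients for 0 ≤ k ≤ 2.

H_0 ≅ Z,  H_1 ≅ Z ⊕ Z/2,  H_2 = 0.

We work with the vertex ordering 1 < 2 < 3 < 4 < 5 < 6 < 7 < 8 < 9. The simplices of K, each written with vertices in increasing order, are:

  0-simplices (9): [1], [2], [3], [4], [5], [6], [7], [8], [9]
  1-simplices (27): (27 of them)
  2-simplices (18): [1,2,3], [1,2,4], [1,3,5], [1,4,6], [1,5,7], [1,6,7], [2,3,9], [2,4,8], [2,5,8], [2,5,9], [3,5,8], [3,6,8], [3,6,9], [4,6,9], [4,7,8], [4,7,9], [5,7,9], [6,7,8]

so the chain groups are C_0 ≅ Z^9, C_1 ≅ Z^27, C_2 ≅ Z^18.

∂_1: C_1 → C_0 is given by ∂[p,q] = [q] − [p]. For instance
  ∂[1,6] = [6] − [1].
The 9×27 boundary matrix has rank 8 and Smith normal form diag(1,1,1,1,1,1,1,1).

Boundary ∂_2: C_2 → C_1 sends each 2-simplex [p,q,r] to [q,r] − [p,r] + [p,q]. For instance
  ∂[2,4,8] = [4,8] − [2,8] + [2,4],
  ∂[3,6,9] = [6,9] − [3,9] + [3,6].
The 27×18 boundary matrix has rank 18 and Smith normal form diag(1,1,1,1,1,1,1,1,1,1,1,1,1,1,1,1,1,2).

Now H_k = ker ∂_k / im ∂_{k+1}, so:

  H_0: rank C_0 − rank ∂_1 = 9 − 8 = 1, and the invariant factors of ∂_1 are all 1, so H_0 = Z.
  H_1: rank ker ∂_1 − rank ∂_2 = (27 − 8) − 18 = 1, and ∂_2 has invariant factor 2 > 1, so H_1 = Z ⊕ Z/2.
  H_2: rank ker ∂_2 − rank ∂_3 = (18 − 18) − 0 = 0, and there is no ∂_3, so H_2 = 0.

As a check, the Euler characteristic is 9 − 27 + 18 = 0, which agrees with 1 − 1 + 0 = 0.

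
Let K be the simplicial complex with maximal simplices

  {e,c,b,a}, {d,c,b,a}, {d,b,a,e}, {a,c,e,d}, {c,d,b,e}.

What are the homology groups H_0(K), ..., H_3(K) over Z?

H_0 ≅ Z,  H_1 = 0,  H_2 = 0,  H_3 ≅ Z.

Fix the vertex order a < b < c < d < e and write every simplex with vertices in increasing order. Then dim K = 3 and the simplices of K are:

  0-simplices (5): a, b, c, d, e
  1-simplices (10): ab, ac, ad, ae, bc, bd, be, cd, ce, de
  2-simplices (10): abc, abd, abe, acd, ace, ade, bcd, bce, bde, cde
  3-simplices (5): abcd, abce, abde, acde, bcde

so the chain groups are C_0 ≅ Z^5, C_1 ≅ Z^10, C_2 ≅ Z^10, C_3 ≅ Z^5.

∂_1: C_1 → C_0 sends each edge [p,q] (with p < q) to q − p. For instance
  ∂ce = e − c.
The resulting 5×10 matrix has rank 4, and its Smith normal form has invariant factors (1,1,1,1).

∂_2: C_2 → C_1 sends each 2-simplex [p,q,r] to [q,r] − [p,r] + [p,q]. For instance
  ∂abe = be − ae + ab,
  ∂abc = bc − ac + ab.
The resulting 10×10 matrix has rank 6, and its Smith normal form has invariant factors (1,1,1,1,1,1).

∂_3: C_3 → C_2 sends each 3-simplex σ to the alternating sum Σ_i (−1)^i (σ with its i-th vertex removed). For instance
  ∂acde = cde − ade + ace − acd,
  ∂abde = bde − ade + abe − abd.
The resulting 10×5 matrix has rank 4, and its Smith normal form has invariant factors (1,1,1,1).

Computing H_k = (kernel of ∂_k) / (image of ∂_{k+1}):

  H_0: rank C_0 − rank ∂_1 = 5 − 4 = 1, and the invariant factors of ∂_1 are all 1, so H_0 = Z.
  H_1: rank ker ∂_1 − rank ∂_2 = (10 − 4) − 6 = 0, and the invariant factors of ∂_2 are all 1, so H_1 = 0.
  H_2: rank ker ∂_2 − rank ∂_3 = (10 − 6) − 4 = 0, and the invariant factors of ∂_3 are all 1, so H_2 = 0.
  H_3: rank ker ∂_3 − rank ∂_4 = (5 − 4) − 0 = 1, and there is no ∂_4, so H_3 = Z.

As a check, the Euler characteristic is 5 − 10 + 10 − 5 = 0, which agrees with 1 − 0 + 0 − 1 = 0.
(K is a triangulation of the 3-sphere S^3.)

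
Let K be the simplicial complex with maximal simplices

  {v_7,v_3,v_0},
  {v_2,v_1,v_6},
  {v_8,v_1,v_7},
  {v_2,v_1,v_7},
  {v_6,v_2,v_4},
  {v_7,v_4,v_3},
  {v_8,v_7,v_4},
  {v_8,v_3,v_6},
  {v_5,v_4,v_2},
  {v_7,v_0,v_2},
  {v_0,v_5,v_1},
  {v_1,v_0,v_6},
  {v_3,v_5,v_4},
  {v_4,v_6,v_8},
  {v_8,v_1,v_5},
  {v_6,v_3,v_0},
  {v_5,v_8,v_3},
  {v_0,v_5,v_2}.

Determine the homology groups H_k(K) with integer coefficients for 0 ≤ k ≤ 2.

Order the vertices as v_0 < v_1 < v_2 < v_3 < v_4 < v_5 < v_6 < v_7 < v_8. Listing each simplex with vertices in this order, K has dimension 2 with simplices:

  0-simplices (9): [v_0], [v_1], [v_2], [v_3], [v_4], [v_5], [v_6], [v_7], [v_8]
  1-simplices (27): (27 of them)
  2-simplices (18): (18 of them)

so the chain groups are C_0 ≅ Z^9, C_1 ≅ Z^27, C_2 ≅ Z^18.

∂_1: C_1 → C_0 sends each edge [p,q] (with p < q) to q − p. For instance
  ∂[v_0,v_1] = [v_1] − [v_0].
The resulting 9×27 matrix has rank 8, and its Smith normal form has invariant factors (1,1,1,1,1,1,1,1).

The boundary map ∂_2: C_2 → C_1 acts by ∂[p,q,r] = [q,r] − [p,r] + [p,q]. For instance
  ∂[v_0,v_1,v_5] = [v_1,v_5] − [v_0,v_5] + [v_0,v_1],
  ∂[v_4,v_7,v_8] = [v_7,v_8] − [v_4,v_8] + [v_4,v_7].
The resulting 27×18 matrix has rank 18, and its Smith normal form has invariant factors (1,1,1,1,1,1,1,1,1,1,1,1,1,1,1,1,1,2).

Now H_k = ker ∂_k / im ∂_{k+1}, so:

  H_0: rank C_0 − rank ∂_1 = 9 − 8 = 1, and the invariant factors of ∂_1 are all 1, so H_0 = Z.
  H_1: rank ker ∂_1 − rank ∂_2 = (27 − 8) − 18 = 1, and ∂_2 has invariant factor 2 > 1, so H_1 = Z ⊕ Z/2Z.
  H_2: rank ker ∂_2 − rank ∂_3 = (18 − 18) − 0 = 0, and there is no ∂_3, so H_2 = 0.

H_0 ≅ Z,  H_1 ≅ Z ⊕ Z/2Z,  H_2 = 0.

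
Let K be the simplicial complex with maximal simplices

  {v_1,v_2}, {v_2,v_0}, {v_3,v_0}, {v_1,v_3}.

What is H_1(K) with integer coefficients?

H_1 = Z.

Take the total order v_0 < v_1 < v_2 < v_3 on the vertex set. Then K (dimension 1) consists of the simplices:

  0-simplices (4): [v_0], [v_1], [v_2], [v_3]
  1-simplices (4): [v_0,v_2], [v_0,v_3], [v_1,v_2], [v_1,v_3]

Hence C_0 ≅ Z^4, C_1 ≅ Z^4.

Boundary ∂_1: C_1 → C_0 maps an edge to its endpoints' difference, ∂[p,q] = q − p.
As a 4×4 matrix over Z this has rank 3, with invariant factors (1,1,1).

Computing H_k = (kernel of ∂_k) / (image of ∂_{k+1}):

  H_1: rank ker ∂_1 − rank ∂_2 = (4 − 3) − 0 = 1, and there is no ∂_2, so H_1 ≅ Z.

(K is a triangulation of the circle S^1.)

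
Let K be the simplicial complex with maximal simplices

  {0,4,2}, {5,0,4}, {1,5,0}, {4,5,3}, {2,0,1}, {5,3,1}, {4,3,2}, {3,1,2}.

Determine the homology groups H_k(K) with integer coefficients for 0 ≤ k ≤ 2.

H_0 ≅ Z,  H_1 = 0,  H_2 ≅ Z.

K has 6 vertices, 12 edges, 8 triangles.
rank ∂_0 = 0, rank ∂_1 = 5 ⇒ b_0 = 6 − 0 − 5 = 1; all invariant factors of ∂_1 are 1 so no torsion. So H_0 ≅ Z.
rank ∂_1 = 5, rank ∂_2 = 7 ⇒ b_1 = 12 − 5 − 7 = 0; all invariant factors of ∂_2 are 1 so no torsion. So H_1 ≅ 0.
rank ∂_2 = 7, rank ∂_3 = 0 ⇒ b_2 = 8 − 7 − 0 = 1. So H_2 ≅ Z.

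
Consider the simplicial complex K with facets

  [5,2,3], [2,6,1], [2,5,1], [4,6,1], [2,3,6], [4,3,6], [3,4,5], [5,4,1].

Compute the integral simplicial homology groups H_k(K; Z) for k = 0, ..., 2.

H_0 ≅ Z,  H_1 = 0,  H_2 ≅ Z.

Fix the vertex order 1 < 2 < 3 < 4 < 5 < 6 and write every simplex with vertices in increasing order. Then dim K = 2 and the simplices of K are:

  0-simplices (6): [1], [2], [3], [4], [5], [6]
  1-simplices (12): [1,2], [1,4], [1,5], [1,6], [2,3], [2,5], [2,6], [3,4], [3,5], [3,6], [4,5], [4,6]
  2-simplices (8): [1,2,5], [1,2,6], [1,4,5], [1,4,6], [2,3,5], [2,3,6], [3,4,5], [3,4,6]

giving chain groups C_0 ≅ Z^6, C_1 ≅ Z^12, C_2 ≅ Z^8.

The boundary map ∂_1: C_1 → C_0 maps an edge to its endpoints' difference, ∂[p,q] = q − p. For instance
  ∂[1,2] = [2] − [1].
As a 6×12 matrix over Z this has rank 5, with invariant factors (1,1,1,1,1).

Boundary ∂_2: C_2 → C_1 acts by ∂[p,q,r] = [q,r] − [p,r] + [p,q]. For instance
  ∂[3,4,5] = [4,5] − [3,5] + [3,4],
  ∂[1,2,5] = [2,5] − [1,5] + [1,2].
As a 12×8 matrix over Z this has rank 7, with invariant factors (1,1,1,1,1,1,1).

Now H_k = ker ∂_k / im ∂_{k+1}, so:

  H_0: rank C_0 − rank ∂_1 = 6 − 5 = 1, and the invariant factors of ∂_1 are all 1, so H_0 = Z.
  H_1: rank ker ∂_1 − rank ∂_2 = (12 − 5) − 7 = 0, and the invariant factors of ∂_2 are all 1, so H_1 = 0.
  H_2: rank ker ∂_2 − rank ∂_3 = (8 − 7) − 0 = 1, and there is no ∂_3, so H_2 = Z.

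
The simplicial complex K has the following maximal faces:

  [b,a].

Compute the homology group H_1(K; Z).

H_1 = 0.

Take the total order a < b on the vertex set. Then K (dimension 1) consists of the simplices:

  0-simplices (2): a, b
  1-simplices (1): ab

so the chain groups are C_0 ≅ Z^2, C_1 ≅ Z^1.

The boundary map ∂_1: C_1 → C_0 sends each edge [p,q] (with p < q) to q − p. For instance
  ∂ab = b − a.
This gives a 2×1 integer matrix of rank 1; reducing to Smith normal form yields diagonal entries (1).

Reading off H_k = ker ∂_k / im ∂_{k+1}:

  H_1: rank ker ∂_1 − rank ∂_2 = (1 − 1) − 0 = 0, and there is no ∂_2, so H_1 = 0.

(K is a triangulation of the 1-simplex.)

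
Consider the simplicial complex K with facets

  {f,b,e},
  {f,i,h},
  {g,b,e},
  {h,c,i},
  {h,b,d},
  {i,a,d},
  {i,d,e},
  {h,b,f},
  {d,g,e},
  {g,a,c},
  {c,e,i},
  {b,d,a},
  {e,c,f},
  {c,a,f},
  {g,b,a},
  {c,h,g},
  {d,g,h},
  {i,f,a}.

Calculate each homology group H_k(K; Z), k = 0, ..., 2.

K has 9 vertices, 27 edges, 18 triangles.
rank ∂_0 = 0, rank ∂_1 = 8 ⇒ b_0 = 9 − 0 − 8 = 1; all invariant factors of ∂_1 are 1 so no torsion. So H_0 = Z.
rank ∂_1 = 8, rank ∂_2 = 18 ⇒ b_1 = 27 − 8 − 18 = 1; ∂_2 has invariant factor(s) [2] giving torsion. So H_1 = Z ⊕ Z/2.
rank ∂_2 = 18, rank ∂_3 = 0 ⇒ b_2 = 18 − 18 − 0 = 0. So H_2 = 0.

H_0 ≅ Z,  H_1 ≅ Z ⊕ Z/2,  H_2 = 0.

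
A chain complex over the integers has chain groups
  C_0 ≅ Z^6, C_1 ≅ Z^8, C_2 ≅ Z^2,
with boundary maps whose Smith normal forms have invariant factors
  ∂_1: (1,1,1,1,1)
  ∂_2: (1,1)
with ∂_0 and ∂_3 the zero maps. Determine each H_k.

H_0 = Z,  H_1 = Z,  H_2 = 0.

H_0: b_0 = 6 − 0 − 5 = 1; torsion from ∂_1 factors > 1: none. So H_0 = Z.
H_1: b_1 = 8 − 5 − 2 = 1; torsion from ∂_2 factors > 1: none. So H_1 = Z.
H_2: b_2 = 2 − 2 − 0 = 0; torsion from ∂_3 factors > 1: none. So H_2 = 0.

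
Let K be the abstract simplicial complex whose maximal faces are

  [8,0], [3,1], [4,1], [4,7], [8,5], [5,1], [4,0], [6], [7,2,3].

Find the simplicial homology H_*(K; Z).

H_0 ≅ Z^2,  H_1 ≅ Z^2,  H_2 = 0.

We work with the vertex ordering 0 < 1 < 2 < 3 < 4 < 5 < 6 < 7 < 8. The simplices of K, each written with vertices in increasing order, are:

  0-simplices (9): [0], [1], [2], [3], [4], [5], [6], [7], [8]
  1-simplices (10): [0,4], [0,8], [1,3], [1,4], [1,5], [2,3], [2,7], [3,7], [4,7], [5,8]
  2-simplices (1): [2,3,7]

Hence C_0 ≅ Z^9, C_1 ≅ Z^10, C_2 ≅ Z^1.

∂_1: C_1 → C_0 is given by ∂[p,q] = [q] − [p]. For instance
  ∂[0,8] = [8] − [0].
The 9×10 boundary matrix has rank 7 and Smith normal form diag(1,1,1,1,1,1,1).

The boundary map ∂_2: C_2 → C_1 sends each 2-simplex [p,q,r] to [q,r] − [p,r] + [p,q]. For instance
  ∂[2,3,7] = [3,7] − [2,7] + [2,3].
The resulting 10×1 matrix has rank 1, and its Smith normal form has invariant factors (1).

Reading off H_k = ker ∂_k / im ∂_{k+1}:

  H_0: rank C_0 − rank ∂_1 = 9 − 7 = 2, and the invariant factors of ∂_1 are all 1, so H_0 = Z^2.
  H_1: rank ker ∂_1 − rank ∂_2 = (10 − 7) − 1 = 2, and the invariant factors of ∂_2 are all 1, so H_1 = Z^2.
  H_2: rank ker ∂_2 − rank ∂_3 = (1 − 1) − 0 = 0, and there is no ∂_3, so H_2 = 0.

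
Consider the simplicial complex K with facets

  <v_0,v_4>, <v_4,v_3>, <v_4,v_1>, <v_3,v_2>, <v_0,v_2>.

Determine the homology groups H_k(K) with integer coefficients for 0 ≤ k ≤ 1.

H_0 ≅ Z,  H_1 ≅ Z.

We work with the vertex ordering v_0 < v_1 < v_2 < v_3 < v_4. The simplices of K, each written with vertices in increasing order, are:

  0-simplices (5): [v_0], [v_1], [v_2], [v_3], [v_4]
  1-simplices (5): [v_0,v_2], [v_0,v_4], [v_1,v_4], [v_2,v_3], [v_3,v_4]

Hence C_0 ≅ Z^5, C_1 ≅ Z^5.

The boundary map ∂_1: C_1 → C_0 maps an edge to its endpoints' difference, ∂[p,q] = q − p. For instance
  ∂[v_3,v_4] = [v_4] − [v_3].
As a 5×5 matrix over Z this has rank 4, with invariant factors (1,1,1,1).

From H_k ≅ ker(∂_k) / im(∂_{k+1}) we obtain:

  H_0: rank C_0 − rank ∂_1 = 5 − 4 = 1, and the invariant factors of ∂_1 are all 1, so H_0 ≅ Z.
  H_1: rank ker ∂_1 − rank ∂_2 = (5 − 4) − 0 = 1, and there is no ∂_2, so H_1 ≅ Z.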